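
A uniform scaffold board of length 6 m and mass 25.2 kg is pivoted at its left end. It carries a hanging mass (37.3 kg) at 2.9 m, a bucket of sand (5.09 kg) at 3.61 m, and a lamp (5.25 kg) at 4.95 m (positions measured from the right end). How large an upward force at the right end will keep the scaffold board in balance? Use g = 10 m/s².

Sum moments about the left end (the unknown pivot reaction has zero arm there).
Beam weight: 25.2 × 10 = 252 N down at 3 m → arm 3 m, τ = 252 × 3 = 756 N·m clockwise.
Hanging mass: 37.3 × 10 = 373 N down at 2.9 m → arm 3.1 m, τ = 373 × 3.1 = 1156 N·m clockwise.
Bucket of sand: 5.09 × 10 = 50.9 N down at 3.61 m → arm 2.39 m, τ = 50.9 × 2.39 = 121.7 N·m clockwise.
Lamp: 5.25 × 10 = 52.5 N down at 4.95 m → arm 1.05 m, τ = 52.5 × 1.05 = 55.12 N·m clockwise.
Net moment of the loads = 2089 N·m clockwise.
The upward force F acts at the right end, arm 6 m, giving F × 6 counterclockwise.
Balancing moments: F × 6 = 2089, giving F = 2089 / 6 = 348 N.

F ≈ 348 N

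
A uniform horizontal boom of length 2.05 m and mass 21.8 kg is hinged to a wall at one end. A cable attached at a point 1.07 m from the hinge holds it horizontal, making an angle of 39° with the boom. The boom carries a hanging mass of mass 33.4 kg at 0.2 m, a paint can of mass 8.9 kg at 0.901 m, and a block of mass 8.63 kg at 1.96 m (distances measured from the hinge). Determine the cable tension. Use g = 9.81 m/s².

T ≈ 786 N

Taking torques about the hinge:
Beam weight: 21.8 × 9.81 = 213.9 N down at 1.025 m → arm 1.025 m, τ = 213.9 × 1.025 = 219.2 N·m clockwise.
Hanging mass: 33.4 × 9.81 = 327.7 N down at 0.2 m → arm 0.2 m, τ = 327.7 × 0.2 = 65.54 N·m clockwise.
Paint can: 8.9 × 9.81 = 87.31 N down at 0.901 m → arm 0.901 m, τ = 87.31 × 0.901 = 78.67 N·m clockwise.
Block: 8.63 × 9.81 = 84.66 N down at 1.96 m → arm 1.96 m, τ = 84.66 × 1.96 = 165.9 N·m clockwise.
Total clockwise load moment = 529.3 N·m.
The cable tension T acts at 1.07 m; only its component perpendicular to the boom, T sinθ, produces torque. sin 39° = 0.6293.
Setting net torque to zero: T × 1.07 × 0.6293 = 529.3 → T = 529.3 / 0.6734 = 786 N.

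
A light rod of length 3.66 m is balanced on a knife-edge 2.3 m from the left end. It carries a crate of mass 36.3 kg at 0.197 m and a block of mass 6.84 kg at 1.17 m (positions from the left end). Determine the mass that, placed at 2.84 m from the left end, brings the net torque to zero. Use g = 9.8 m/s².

m ≈ 156 kg

Choose the knife-edge (at 2.3 m from the left end) as the axis so the support reaction has zero arm there.
Crate: 36.3 × 9.8 = 355.7 N down at 0.197 m → arm 2.103 m, τ = 355.7 × 2.103 = 748 N·m counterclockwise.
Block: 6.84 × 9.8 = 67.03 N down at 1.17 m → arm 1.13 m, τ = 67.03 × 1.13 = 75.74 N·m counterclockwise.
Net moment of known loads = 823.7 N·m counterclockwise.
An unknown mass m at 2.84 m has arm 0.54 m; its moment is m·g·0.54 clockwise.
Setting net torque to zero: m × 9.8 × 0.54 = 823.7 → m = 823.7 / (9.8 × 0.54) = 156 kg.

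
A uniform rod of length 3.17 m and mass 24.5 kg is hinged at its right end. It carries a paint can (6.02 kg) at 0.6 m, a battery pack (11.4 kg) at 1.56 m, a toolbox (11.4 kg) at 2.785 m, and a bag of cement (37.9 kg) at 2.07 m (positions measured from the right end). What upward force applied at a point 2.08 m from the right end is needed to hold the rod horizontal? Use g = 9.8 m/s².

F ≈ 803 N

About the right end:
Beam weight: 24.5 × 9.8 = 240.1 N down at 1.585 m → arm 1.585 m, τ = 240.1 × 1.585 = 380.6 N·m counterclockwise.
Paint can: 6.02 × 9.8 = 59 N down at 0.6 m → arm 0.6 m, τ = 59 × 0.6 = 35.4 N·m counterclockwise.
Battery pack: 11.4 × 9.8 = 111.7 N down at 1.56 m → arm 1.56 m, τ = 111.7 × 1.56 = 174.3 N·m counterclockwise.
Toolbox: 11.4 × 9.8 = 111.7 N down at 2.785 m → arm 2.785 m, τ = 111.7 × 2.785 = 311.1 N·m counterclockwise.
Bag of cement: 37.9 × 9.8 = 371.4 N down at 2.07 m → arm 2.07 m, τ = 371.4 × 2.07 = 768.8 N·m counterclockwise.
Net moment of the loads = 1670 N·m counterclockwise.
The upward force F acts at a point 2.08 m from the right end, arm 2.08 m, giving F × 2.08 clockwise.
For rotational equilibrium, F × 2.08 = 1670, so F = 1670 / 2.08 = 803 N.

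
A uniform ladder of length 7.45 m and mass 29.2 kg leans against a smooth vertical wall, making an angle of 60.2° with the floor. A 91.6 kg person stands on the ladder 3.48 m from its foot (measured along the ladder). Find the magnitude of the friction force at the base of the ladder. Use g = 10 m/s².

f ≈ 329 N

Taking torques about the foot of the ladder:
Ladder weight 29.2×10 = 292 N acts at 3.725 m along the ladder; its horizontal arm is 3.725·cos60.2° = 1.851 m → τ = 540.5 N·m clockwise.
Person: 91.6×10 = 916 N at 3.48 m → arm 1.729 m → τ = 1584 N·m clockwise.
Wall normal N acts horizontally at the top; its moment arm is the height L sinθ = 7.45·sin60.2° = 6.465 m, counterclockwise.
Balancing moments: N × 6.465 = 2124, giving N = 329 N.
ΣFx = 0: friction at the foot balances the wall's push, so f = N_wall = 329 N.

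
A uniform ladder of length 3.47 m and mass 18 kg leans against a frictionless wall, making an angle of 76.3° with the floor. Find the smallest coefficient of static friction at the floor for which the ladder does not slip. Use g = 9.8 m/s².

About the foot of the ladder:
Ladder weight 18×9.8 = 176.4 N acts at 1.735 m along the ladder; its horizontal arm is 1.735·cos76.3° = 0.4109 m → τ = 72.48 N·m clockwise.
Wall normal N acts horizontally at the top; its moment arm is the height L sinθ = 3.47·sin76.3° = 3.371 m, counterclockwise.
Balancing moments: N × 3.371 = 72.48, giving N = 21.5 N.
ΣFx = 0 ⇒ f = N_wall = 21.5 N. ΣFy = 0 ⇒ N_floor = 176.4 N.
μ_min = f / N_floor = 21.5 / 176.4 = 0.122.

μ_min ≈ 0.122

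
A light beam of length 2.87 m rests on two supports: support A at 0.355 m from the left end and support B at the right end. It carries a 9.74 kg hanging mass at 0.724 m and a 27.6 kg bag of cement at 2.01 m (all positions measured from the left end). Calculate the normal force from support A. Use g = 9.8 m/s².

R_A ≈ 174 N

Take moments about support B.
Hanging mass: 9.74 × 9.8 = 95.45 N down at 0.724 m → arm 2.146 m, τ = 95.45 × 2.146 = 204.8 N·m counterclockwise.
Bag of cement: 27.6 × 9.8 = 270.5 N down at 2.01 m → arm 0.86 m, τ = 270.5 × 0.86 = 232.6 N·m counterclockwise.
Net load moment about support B = 437.4 N·m counterclockwise.
Reaction R at support A is upward at 0.355 m, arm 2.515 m → moment R × 2.515 clockwise.
Στ = 0 ⇒ R × 2.515 = 437.4 ⇒ R = 174 N.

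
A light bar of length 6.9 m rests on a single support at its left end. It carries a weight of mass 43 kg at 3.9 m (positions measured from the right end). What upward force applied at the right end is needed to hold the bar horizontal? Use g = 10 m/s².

F ≈ 187 N

Choose the left end as the axis so the unknown pivot reaction has zero arm there.
Weight: 43 × 10 = 430 N down at 3.9 m → arm 3 m, τ = 430 × 3 = 1290 N·m clockwise.
Net moment of the loads = 1290 N·m clockwise.
The upward force F acts at the right end, arm 6.9 m, giving F × 6.9 counterclockwise.
Setting net torque to zero: F × 6.9 = 1290 → F = 1290 / 6.9 = 187 N.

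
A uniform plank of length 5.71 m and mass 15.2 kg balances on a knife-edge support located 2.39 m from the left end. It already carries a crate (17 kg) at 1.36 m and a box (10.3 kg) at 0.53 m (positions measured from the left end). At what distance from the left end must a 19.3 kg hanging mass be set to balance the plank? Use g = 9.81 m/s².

Choose the knife-edge support (at 2.39 m from the left end) as the axis so the support reaction has zero arm there.
Beam weight: 15.2 × 9.81 = 149.1 N down at 2.855 m → arm 0.465 m, τ = 149.1 × 0.465 = 69.33 N·m clockwise.
Crate: 17 × 9.81 = 166.8 N down at 1.36 m → arm 1.03 m, τ = 166.8 × 1.03 = 171.8 N·m counterclockwise.
Box: 10.3 × 9.81 = 101 N down at 0.53 m → arm 1.86 m, τ = 101 × 1.86 = 187.9 N·m counterclockwise.
Net moment of existing loads = 290.4 N·m counterclockwise.
The hanging mass weighs 19.3 × 9.81 = 189.3 N and must supply an equal clockwise moment, so its lever arm about the knife-edge support is 290.4 / 189.3 = 1.53 m.
That puts it at 2.39 + 1.53 = 3.92 m from the left end.

x ≈ 3.92 m from the left end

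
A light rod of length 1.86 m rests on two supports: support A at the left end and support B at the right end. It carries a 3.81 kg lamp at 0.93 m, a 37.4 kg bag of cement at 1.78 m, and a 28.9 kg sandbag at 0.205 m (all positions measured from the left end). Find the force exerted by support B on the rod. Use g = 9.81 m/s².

Taking torques about support A:
Lamp: 3.81 × 9.81 = 37.38 N down at 0.93 m → arm 0.93 m, τ = 37.38 × 0.93 = 34.76 N·m clockwise.
Bag of cement: 37.4 × 9.81 = 366.9 N down at 1.78 m → arm 1.78 m, τ = 366.9 × 1.78 = 653.1 N·m clockwise.
Sandbag: 28.9 × 9.81 = 283.5 N down at 0.205 m → arm 0.205 m, τ = 283.5 × 0.205 = 58.12 N·m clockwise.
Net load moment about support A = 746 N·m clockwise.
Reaction R at support B is upward at 1.86 m, arm 1.86 m → moment R × 1.86 counterclockwise.
Balancing moments: R × 1.86 = 746, giving R = 401 N.

R_B ≈ 401 N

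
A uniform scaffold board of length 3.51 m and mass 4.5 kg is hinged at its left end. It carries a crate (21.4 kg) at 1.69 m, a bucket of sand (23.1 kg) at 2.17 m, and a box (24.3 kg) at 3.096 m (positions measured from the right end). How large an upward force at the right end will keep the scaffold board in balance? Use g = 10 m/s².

F ≈ 250 N

Choose the left end as the axis so the unknown pivot reaction has zero arm there.
Beam weight: 4.5 × 10 = 45 N down at 1.755 m → arm 1.755 m, τ = 45 × 1.755 = 78.97 N·m clockwise.
Crate: 21.4 × 10 = 214 N down at 1.69 m → arm 1.82 m, τ = 214 × 1.82 = 389.5 N·m clockwise.
Bucket of sand: 23.1 × 10 = 231 N down at 2.17 m → arm 1.34 m, τ = 231 × 1.34 = 309.5 N·m clockwise.
Box: 24.3 × 10 = 243 N down at 3.096 m → arm 0.414 m, τ = 243 × 0.414 = 100.6 N·m clockwise.
Net moment of the loads = 878.6 N·m clockwise.
The upward force F acts at the right end, arm 3.51 m, giving F × 3.51 counterclockwise.
Balancing moments: F × 3.51 = 878.6, giving F = 878.6 / 3.51 = 250 N.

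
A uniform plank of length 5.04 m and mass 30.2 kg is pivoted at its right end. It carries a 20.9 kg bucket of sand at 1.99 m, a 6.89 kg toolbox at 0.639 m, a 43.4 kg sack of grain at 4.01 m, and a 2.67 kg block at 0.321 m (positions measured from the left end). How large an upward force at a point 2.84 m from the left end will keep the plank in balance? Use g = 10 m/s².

F ≈ 1030 N

Choose the right end as the axis so the unknown pivot reaction has zero arm there.
Beam weight: 30.2 × 10 = 302 N down at 2.52 m → arm 2.52 m, τ = 302 × 2.52 = 761 N·m counterclockwise.
Bucket of sand: 20.9 × 10 = 209 N down at 1.99 m → arm 3.05 m, τ = 209 × 3.05 = 637.4 N·m counterclockwise.
Toolbox: 6.89 × 10 = 68.9 N down at 0.639 m → arm 4.401 m, τ = 68.9 × 4.401 = 303.2 N·m counterclockwise.
Sack of grain: 43.4 × 10 = 434 N down at 4.01 m → arm 1.03 m, τ = 434 × 1.03 = 447 N·m counterclockwise.
Block: 2.67 × 10 = 26.7 N down at 0.321 m → arm 4.719 m, τ = 26.7 × 4.719 = 126 N·m counterclockwise.
Net moment of the loads = 2275 N·m counterclockwise.
The upward force F acts at a point 2.84 m from the left end, arm 2.2 m, giving F × 2.2 clockwise.
Balancing moments: F × 2.2 = 2275, giving F = 2275 / 2.2 = 1030 N.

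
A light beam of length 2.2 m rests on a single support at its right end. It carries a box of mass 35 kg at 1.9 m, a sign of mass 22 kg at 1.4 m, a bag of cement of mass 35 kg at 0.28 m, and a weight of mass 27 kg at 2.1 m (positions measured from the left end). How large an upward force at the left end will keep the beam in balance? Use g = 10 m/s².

F ≈ 445 N

Take moments about the right end.
Box: 35 × 10 = 350 N down at 1.9 m → arm 0.3 m, τ = 350 × 0.3 = 105 N·m counterclockwise.
Sign: 22 × 10 = 220 N down at 1.4 m → arm 0.8 m, τ = 220 × 0.8 = 176 N·m counterclockwise.
Bag of cement: 35 × 10 = 350 N down at 0.28 m → arm 1.92 m, τ = 350 × 1.92 = 672 N·m counterclockwise.
Weight: 27 × 10 = 270 N down at 2.1 m → arm 0.1 m, τ = 270 × 0.1 = 27 N·m counterclockwise.
Net moment of the loads = 980 N·m counterclockwise.
The upward force F acts at the left end, arm 2.2 m, giving F × 2.2 clockwise.
Setting net torque to zero: F × 2.2 = 980 → F = 980 / 2.2 = 445 N.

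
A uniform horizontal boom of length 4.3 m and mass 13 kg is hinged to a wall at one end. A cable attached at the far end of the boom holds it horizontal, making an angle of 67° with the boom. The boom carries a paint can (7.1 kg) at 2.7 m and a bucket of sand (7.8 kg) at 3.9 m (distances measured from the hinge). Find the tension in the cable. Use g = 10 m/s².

T ≈ 196 N

Choose the hinge as the axis so the unknown hinge reaction has zero arm there.
Beam weight: 13 × 10 = 130 N down at 2.15 m → arm 2.15 m, τ = 130 × 2.15 = 279.5 N·m clockwise.
Paint can: 7.1 × 10 = 71 N down at 2.7 m → arm 2.7 m, τ = 71 × 2.7 = 191.7 N·m clockwise.
Bucket of sand: 7.8 × 10 = 78 N down at 3.9 m → arm 3.9 m, τ = 78 × 3.9 = 304.2 N·m clockwise.
Total clockwise load moment = 775.4 N·m.
The cable tension T acts at 4.3 m; only its component perpendicular to the boom, T sinθ, produces torque. sin 67° = 0.9205.
Balancing moments: T × 4.3 × 0.9205 = 775.4, giving T = 775.4 / 3.958 = 196 N.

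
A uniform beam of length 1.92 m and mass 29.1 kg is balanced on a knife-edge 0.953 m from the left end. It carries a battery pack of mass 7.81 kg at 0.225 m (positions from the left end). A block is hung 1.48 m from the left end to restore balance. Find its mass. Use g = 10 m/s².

m ≈ 10.4 kg

Taking torques about the knife-edge (at 0.953 m from the left end):
Beam weight: 29.1 × 10 = 291 N down at 0.96 m → arm 0.007 m, τ = 291 × 0.007 = 2.037 N·m clockwise.
Battery pack: 7.81 × 10 = 78.1 N down at 0.225 m → arm 0.728 m, τ = 78.1 × 0.728 = 56.86 N·m counterclockwise.
Net moment of known loads = 54.82 N·m counterclockwise.
An unknown mass m at 1.48 m has arm 0.527 m; its moment is m·g·0.527 clockwise.
Στ = 0 ⇒ m × 10 × 0.527 = 54.82 ⇒ m = 54.82 / (10 × 0.527) = 10.4 kg.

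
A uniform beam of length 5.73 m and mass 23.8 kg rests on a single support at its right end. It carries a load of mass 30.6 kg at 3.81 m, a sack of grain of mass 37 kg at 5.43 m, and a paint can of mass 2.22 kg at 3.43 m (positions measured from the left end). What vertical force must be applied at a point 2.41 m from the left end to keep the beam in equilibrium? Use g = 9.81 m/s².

F ≈ 423 N

About the right end:
Beam weight: 23.8 × 9.81 = 233.5 N down at 2.865 m → arm 2.865 m, τ = 233.5 × 2.865 = 669 N·m counterclockwise.
Load: 30.6 × 9.81 = 300.2 N down at 3.81 m → arm 1.92 m, τ = 300.2 × 1.92 = 576.4 N·m counterclockwise.
Sack of grain: 37 × 9.81 = 363 N down at 5.43 m → arm 0.3 m, τ = 363 × 0.3 = 108.9 N·m counterclockwise.
Paint can: 2.22 × 9.81 = 21.78 N down at 3.43 m → arm 2.3 m, τ = 21.78 × 2.3 = 50.09 N·m counterclockwise.
Net moment of the loads = 1404 N·m counterclockwise.
The upward force F acts at a point 2.41 m from the left end, arm 3.32 m, giving F × 3.32 clockwise.
Στ = 0 ⇒ F × 3.32 = 1404 ⇒ F = 1404 / 3.32 = 423 N.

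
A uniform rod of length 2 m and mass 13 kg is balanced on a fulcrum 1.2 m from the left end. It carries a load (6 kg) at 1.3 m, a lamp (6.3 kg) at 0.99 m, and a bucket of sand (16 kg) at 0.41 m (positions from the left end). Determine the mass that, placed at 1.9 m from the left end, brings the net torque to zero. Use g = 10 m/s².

m ≈ 22.8 kg

About the fulcrum (at 1.2 m from the left end):
Beam weight: 13 × 10 = 130 N down at 1 m → arm 0.2 m, τ = 130 × 0.2 = 26 N·m counterclockwise.
Load: 6 × 10 = 60 N down at 1.3 m → arm 0.1 m, τ = 60 × 0.1 = 6 N·m clockwise.
Lamp: 6.3 × 10 = 63 N down at 0.99 m → arm 0.21 m, τ = 63 × 0.21 = 13.23 N·m counterclockwise.
Bucket of sand: 16 × 10 = 160 N down at 0.41 m → arm 0.79 m, τ = 160 × 0.79 = 126.4 N·m counterclockwise.
Net moment of known loads = 159.6 N·m counterclockwise.
An unknown mass m at 1.9 m has arm 0.7 m; its moment is m·g·0.7 clockwise.
Balancing moments: m × 10 × 0.7 = 159.6, giving m = 159.6 / (10 × 0.7) = 22.8 kg.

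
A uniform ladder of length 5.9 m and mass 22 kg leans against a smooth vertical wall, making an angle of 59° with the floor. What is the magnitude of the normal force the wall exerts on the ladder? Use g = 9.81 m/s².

Choose the foot of the ladder as the axis so the floor normal and friction both act there and drop out.
Ladder weight 22×9.81 = 215.8 N acts at 2.95 m along the ladder; its horizontal arm is 2.95·cos59° = 1.519 m → τ = 327.8 N·m clockwise.
Wall normal N acts horizontally at the top; its moment arm is the height L sinθ = 5.9·sin59° = 5.057 m, counterclockwise.
Στ = 0 ⇒ N × 5.057 = 327.8 ⇒ N = 64.8 N.

N_wall ≈ 64.8 N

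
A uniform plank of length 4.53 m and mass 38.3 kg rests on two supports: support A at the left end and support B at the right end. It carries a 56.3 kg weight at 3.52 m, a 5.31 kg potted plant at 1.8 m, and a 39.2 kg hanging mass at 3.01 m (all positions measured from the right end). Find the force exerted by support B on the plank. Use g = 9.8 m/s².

R_B ≈ 471 N

Taking torques about support A:
Beam weight: 38.3 × 9.8 = 375.3 N down at 2.265 m → arm 2.265 m, τ = 375.3 × 2.265 = 850.1 N·m clockwise.
Weight: 56.3 × 9.8 = 551.7 N down at 3.52 m → arm 1.01 m, τ = 551.7 × 1.01 = 557.2 N·m clockwise.
Potted plant: 5.31 × 9.8 = 52.04 N down at 1.8 m → arm 2.73 m, τ = 52.04 × 2.73 = 142.1 N·m clockwise.
Hanging mass: 39.2 × 9.8 = 384.2 N down at 3.01 m → arm 1.52 m, τ = 384.2 × 1.52 = 584 N·m clockwise.
Net load moment about support A = 2133 N·m clockwise.
Reaction R at support B is upward at 0 m, arm 4.53 m → moment R × 4.53 counterclockwise.
For rotational equilibrium, R × 4.53 = 2133, so R = 471 N.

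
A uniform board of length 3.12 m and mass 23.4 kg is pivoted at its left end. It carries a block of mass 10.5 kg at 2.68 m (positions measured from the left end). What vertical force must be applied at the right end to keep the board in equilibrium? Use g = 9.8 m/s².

F ≈ 203 N

Sum moments about the left end (the unknown pivot reaction has zero arm there).
Beam weight: 23.4 × 9.8 = 229.3 N down at 1.56 m → arm 1.56 m, τ = 229.3 × 1.56 = 357.7 N·m clockwise.
Block: 10.5 × 9.8 = 102.9 N down at 2.68 m → arm 2.68 m, τ = 102.9 × 2.68 = 275.8 N·m clockwise.
Net moment of the loads = 633.5 N·m clockwise.
The upward force F acts at the right end, arm 3.12 m, giving F × 3.12 counterclockwise.
Στ = 0 ⇒ F × 3.12 = 633.5 ⇒ F = 633.5 / 3.12 = 203 N.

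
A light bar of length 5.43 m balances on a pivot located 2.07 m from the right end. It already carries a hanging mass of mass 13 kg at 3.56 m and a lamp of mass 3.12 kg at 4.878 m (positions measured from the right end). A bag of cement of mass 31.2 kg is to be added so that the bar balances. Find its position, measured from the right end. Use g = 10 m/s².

Choose the pivot (at 2.07 m from the right end) as the axis so the support reaction has zero arm there.
Hanging mass: 13 × 10 = 130 N down at 3.56 m → arm 1.49 m, τ = 130 × 1.49 = 193.7 N·m counterclockwise.
Lamp: 3.12 × 10 = 31.2 N down at 4.878 m → arm 2.808 m, τ = 31.2 × 2.808 = 87.61 N·m counterclockwise.
Net moment of existing loads = 281.3 N·m counterclockwise.
The bag of cement weighs 31.2 × 10 = 312 N and must supply an equal clockwise moment, so its lever arm about the pivot is 281.3 / 312 = 0.902 m.
That puts it at 2.07 − 0.902 = 1.17 m from the right end.

x ≈ 1.17 m from the right end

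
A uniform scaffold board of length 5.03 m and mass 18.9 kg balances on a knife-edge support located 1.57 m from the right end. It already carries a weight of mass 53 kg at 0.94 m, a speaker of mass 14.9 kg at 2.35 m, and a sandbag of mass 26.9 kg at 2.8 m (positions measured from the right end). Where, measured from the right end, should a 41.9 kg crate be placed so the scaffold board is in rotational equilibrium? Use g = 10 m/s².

Take moments about the knife-edge support (at 1.57 m from the right end).
Beam weight: 18.9 × 10 = 189 N down at 2.515 m → arm 0.945 m, τ = 189 × 0.945 = 178.6 N·m counterclockwise.
Weight: 53 × 10 = 530 N down at 0.94 m → arm 0.63 m, τ = 530 × 0.63 = 333.9 N·m clockwise.
Speaker: 14.9 × 10 = 149 N down at 2.35 m → arm 0.78 m, τ = 149 × 0.78 = 116.2 N·m counterclockwise.
Sandbag: 26.9 × 10 = 269 N down at 2.8 m → arm 1.23 m, τ = 269 × 1.23 = 330.9 N·m counterclockwise.
Net moment of existing loads = 291.8 N·m counterclockwise.
The crate weighs 41.9 × 10 = 419 N and must supply an equal clockwise moment, so its lever arm about the knife-edge support is 291.8 / 419 = 0.696 m.
That puts it at 1.57 − 0.696 = 0.874 m from the right end.

x ≈ 0.874 m from the right end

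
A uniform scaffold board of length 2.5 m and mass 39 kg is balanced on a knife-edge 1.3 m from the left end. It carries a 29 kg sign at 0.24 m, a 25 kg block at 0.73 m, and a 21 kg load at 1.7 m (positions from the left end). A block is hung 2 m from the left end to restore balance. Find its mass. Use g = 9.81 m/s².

m ≈ 55.1 kg

Choose the knife-edge (at 1.3 m from the left end) as the axis so the support reaction has zero arm there.
Beam weight: 39 × 9.81 = 382.6 N down at 1.25 m → arm 0.05 m, τ = 382.6 × 0.05 = 19.13 N·m counterclockwise.
Sign: 29 × 9.81 = 284.5 N down at 0.24 m → arm 1.06 m, τ = 284.5 × 1.06 = 301.6 N·m counterclockwise.
Block: 25 × 9.81 = 245.2 N down at 0.73 m → arm 0.57 m, τ = 245.2 × 0.57 = 139.8 N·m counterclockwise.
Load: 21 × 9.81 = 206 N down at 1.7 m → arm 0.4 m, τ = 206 × 0.4 = 82.4 N·m clockwise.
Net moment of known loads = 378.1 N·m counterclockwise.
An unknown mass m at 2 m has arm 0.7 m; its moment is m·g·0.7 clockwise.
Στ = 0 ⇒ m × 9.81 × 0.7 = 378.1 ⇒ m = 378.1 / (9.81 × 0.7) = 55.1 kg.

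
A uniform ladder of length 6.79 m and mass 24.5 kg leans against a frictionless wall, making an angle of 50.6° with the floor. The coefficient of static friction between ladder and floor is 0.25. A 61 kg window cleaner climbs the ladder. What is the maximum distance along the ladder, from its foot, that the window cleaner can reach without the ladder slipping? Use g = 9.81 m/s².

d ≈ 1.53 m

Choose the foot of the ladder as the axis so the floor normal and friction both act there and drop out.
Ladder weight 24.5×9.81 = 240.3 N acts at 3.395 m along the ladder; its horizontal arm is 3.395·cos50.6° = 2.155 m → τ = 517.8 N·m clockwise.
Window cleaner weight 61×9.81 = 598.4 N at distance d → arm d·cos50.6° → τ = 598.4·d·0.6347 clockwise.
Wall normal N at the top has arm L sinθ = 5.247 m counterclockwise, so Στ = 0 gives N·5.247 = 517.8 + 379.8·d.
ΣFy = 0 ⇒ N_floor = 838.7 N, so the maximum friction is μ_s·N_floor = 0.25×838.7 = 209.7 N. ΣFx = 0 ⇒ N_wall = f, so at the slipping point N = 209.7 N.
Substituting: 209.7×5.247 = 517.8 + 379.8·d ⇒ d = (1100 − 517.8) / 379.8 = 1.53 m.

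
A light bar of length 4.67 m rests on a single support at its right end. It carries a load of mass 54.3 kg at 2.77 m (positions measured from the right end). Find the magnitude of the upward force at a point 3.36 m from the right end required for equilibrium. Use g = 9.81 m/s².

F ≈ 439 N

Taking torques about the right end:
Load: 54.3 × 9.81 = 532.7 N down at 2.77 m → arm 2.77 m, τ = 532.7 × 2.77 = 1476 N·m counterclockwise.
Net moment of the loads = 1476 N·m counterclockwise.
The upward force F acts at a point 3.36 m from the right end, arm 3.36 m, giving F × 3.36 clockwise.
Balancing moments: F × 3.36 = 1476, giving F = 1476 / 3.36 = 439 N.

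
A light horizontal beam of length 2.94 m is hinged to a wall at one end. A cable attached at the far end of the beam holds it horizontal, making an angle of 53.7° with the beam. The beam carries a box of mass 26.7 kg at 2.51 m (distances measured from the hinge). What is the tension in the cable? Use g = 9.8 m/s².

T ≈ 277 N

Take moments about the hinge.
Box: 26.7 × 9.8 = 261.7 N down at 2.51 m → arm 2.51 m, τ = 261.7 × 2.51 = 656.9 N·m clockwise.
Total clockwise load moment = 656.9 N·m.
The cable tension T acts at 2.94 m; only its component perpendicular to the beam, T sinθ, produces torque. sin 53.7° = 0.8059.
For rotational equilibrium, T × 2.94 × 0.8059 = 656.9, so T = 656.9 / 2.369 = 277 N.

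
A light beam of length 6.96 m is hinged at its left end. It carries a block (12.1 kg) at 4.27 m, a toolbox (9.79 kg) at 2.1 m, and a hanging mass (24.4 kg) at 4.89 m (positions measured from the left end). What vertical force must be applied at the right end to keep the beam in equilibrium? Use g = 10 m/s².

F ≈ 275 N

Sum moments about the left end (the unknown pivot reaction has zero arm there).
Block: 12.1 × 10 = 121 N down at 4.27 m → arm 4.27 m, τ = 121 × 4.27 = 516.7 N·m clockwise.
Toolbox: 9.79 × 10 = 97.9 N down at 2.1 m → arm 2.1 m, τ = 97.9 × 2.1 = 205.6 N·m clockwise.
Hanging mass: 24.4 × 10 = 244 N down at 4.89 m → arm 4.89 m, τ = 244 × 4.89 = 1193 N·m clockwise.
Net moment of the loads = 1915 N·m clockwise.
The upward force F acts at the right end, arm 6.96 m, giving F × 6.96 counterclockwise.
Στ = 0 ⇒ F × 6.96 = 1915 ⇒ F = 1915 / 6.96 = 275 N.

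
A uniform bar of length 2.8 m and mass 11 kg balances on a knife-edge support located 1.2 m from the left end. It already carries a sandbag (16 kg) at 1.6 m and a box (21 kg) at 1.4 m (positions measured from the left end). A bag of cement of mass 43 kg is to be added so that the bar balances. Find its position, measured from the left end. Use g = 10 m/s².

x ≈ 0.902 m from the left end

About the knife-edge support (at 1.2 m from the left end):
Beam weight: 11 × 10 = 110 N down at 1.4 m → arm 0.2 m, τ = 110 × 0.2 = 22 N·m clockwise.
Sandbag: 16 × 10 = 160 N down at 1.6 m → arm 0.4 m, τ = 160 × 0.4 = 64 N·m clockwise.
Box: 21 × 10 = 210 N down at 1.4 m → arm 0.2 m, τ = 210 × 0.2 = 42 N·m clockwise.
Net moment of existing loads = 128 N·m clockwise.
The bag of cement weighs 43 × 10 = 430 N and must supply an equal counterclockwise moment, so its lever arm about the knife-edge support is 128 / 430 = 0.298 m.
That puts it at 1.2 − 0.298 = 0.902 m from the left end.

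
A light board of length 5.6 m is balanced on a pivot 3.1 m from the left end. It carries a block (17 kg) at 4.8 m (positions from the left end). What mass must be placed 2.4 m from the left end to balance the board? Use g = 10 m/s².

Taking torques about the pivot (at 3.1 m from the left end):
Block: 17 × 10 = 170 N down at 4.8 m → arm 1.7 m, τ = 170 × 1.7 = 289 N·m clockwise.
Net moment of known loads = 289 N·m clockwise.
An unknown mass m at 2.4 m has arm 0.7 m; its moment is m·g·0.7 counterclockwise.
Balancing moments: m × 10 × 0.7 = 289, giving m = 289 / (10 × 0.7) = 41.3 kg.

m ≈ 41.3 kg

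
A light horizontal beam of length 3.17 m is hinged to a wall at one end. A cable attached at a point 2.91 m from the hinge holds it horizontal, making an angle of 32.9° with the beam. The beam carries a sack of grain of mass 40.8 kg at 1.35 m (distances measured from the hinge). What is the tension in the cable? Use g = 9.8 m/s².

Take moments about the hinge.
Sack of grain: 40.8 × 9.8 = 399.8 N down at 1.35 m → arm 1.35 m, τ = 399.8 × 1.35 = 539.7 N·m clockwise.
Total clockwise load moment = 539.7 N·m.
The cable tension T acts at 2.91 m; only its component perpendicular to the beam, T sinθ, produces torque. sin 32.9° = 0.5432.
Balancing moments: T × 2.91 × 0.5432 = 539.7, giving T = 539.7 / 1.581 = 341 N.

T ≈ 341 N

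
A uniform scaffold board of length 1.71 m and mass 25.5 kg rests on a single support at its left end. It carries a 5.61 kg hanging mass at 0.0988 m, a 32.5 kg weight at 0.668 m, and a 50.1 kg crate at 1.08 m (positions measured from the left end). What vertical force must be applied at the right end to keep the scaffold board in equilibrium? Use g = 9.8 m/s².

About the left end:
Beam weight: 25.5 × 9.8 = 249.9 N down at 0.855 m → arm 0.855 m, τ = 249.9 × 0.855 = 213.7 N·m clockwise.
Hanging mass: 5.61 × 9.8 = 54.98 N down at 0.0988 m → arm 0.0988 m, τ = 54.98 × 0.0988 = 5.432 N·m clockwise.
Weight: 32.5 × 9.8 = 318.5 N down at 0.668 m → arm 0.668 m, τ = 318.5 × 0.668 = 212.8 N·m clockwise.
Crate: 50.1 × 9.8 = 491 N down at 1.08 m → arm 1.08 m, τ = 491 × 1.08 = 530.3 N·m clockwise.
Net moment of the loads = 962.2 N·m clockwise.
The upward force F acts at the right end, arm 1.71 m, giving F × 1.71 counterclockwise.
For rotational equilibrium, F × 1.71 = 962.2, so F = 962.2 / 1.71 = 563 N.

F ≈ 563 N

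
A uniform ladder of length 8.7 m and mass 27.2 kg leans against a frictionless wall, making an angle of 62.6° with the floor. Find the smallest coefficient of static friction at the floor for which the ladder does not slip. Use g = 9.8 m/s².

μ_min ≈ 0.259

About the foot of the ladder:
Ladder weight 27.2×9.8 = 266.6 N acts at 4.35 m along the ladder; its horizontal arm is 4.35·cos62.6° = 2.002 m → τ = 533.7 N·m clockwise.
Wall normal N acts horizontally at the top; its moment arm is the height L sinθ = 8.7·sin62.6° = 7.724 m, counterclockwise.
Στ = 0 ⇒ N × 7.724 = 533.7 ⇒ N = 69.1 N.
ΣFx = 0 ⇒ f = N_wall = 69.1 N. ΣFy = 0 ⇒ N_floor = 266.6 N.
μ_min = f / N_floor = 69.1 / 266.6 = 0.259.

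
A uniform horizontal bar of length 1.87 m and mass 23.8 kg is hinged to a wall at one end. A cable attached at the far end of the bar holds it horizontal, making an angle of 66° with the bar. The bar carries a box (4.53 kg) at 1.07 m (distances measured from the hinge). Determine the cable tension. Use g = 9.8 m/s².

T ≈ 155 N

Sum moments about the hinge (the unknown hinge reaction has zero arm there).
Beam weight: 23.8 × 9.8 = 233.2 N down at 0.935 m → arm 0.935 m, τ = 233.2 × 0.935 = 218 N·m clockwise.
Box: 4.53 × 9.8 = 44.39 N down at 1.07 m → arm 1.07 m, τ = 44.39 × 1.07 = 47.5 N·m clockwise.
Total clockwise load moment = 265.5 N·m.
The cable tension T acts at 1.87 m; only its component perpendicular to the bar, T sinθ, produces torque. sin 66° = 0.9135.
For rotational equilibrium, T × 1.87 × 0.9135 = 265.5, so T = 265.5 / 1.708 = 155 N.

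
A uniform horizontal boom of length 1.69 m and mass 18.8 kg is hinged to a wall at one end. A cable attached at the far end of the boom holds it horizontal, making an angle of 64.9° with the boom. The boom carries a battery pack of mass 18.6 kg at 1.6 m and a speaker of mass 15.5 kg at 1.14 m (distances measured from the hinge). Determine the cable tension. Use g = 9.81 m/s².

T ≈ 406 N

Sum moments about the hinge (the unknown hinge reaction has zero arm there).
Beam weight: 18.8 × 9.81 = 184.4 N down at 0.845 m → arm 0.845 m, τ = 184.4 × 0.845 = 155.8 N·m clockwise.
Battery pack: 18.6 × 9.81 = 182.5 N down at 1.6 m → arm 1.6 m, τ = 182.5 × 1.6 = 292 N·m clockwise.
Speaker: 15.5 × 9.81 = 152.1 N down at 1.14 m → arm 1.14 m, τ = 152.1 × 1.14 = 173.4 N·m clockwise.
Total clockwise load moment = 621.2 N·m.
The cable tension T acts at 1.69 m; only its component perpendicular to the boom, T sinθ, produces torque. sin 64.9° = 0.9056.
Balancing moments: T × 1.69 × 0.9056 = 621.2, giving T = 621.2 / 1.53 = 406 N.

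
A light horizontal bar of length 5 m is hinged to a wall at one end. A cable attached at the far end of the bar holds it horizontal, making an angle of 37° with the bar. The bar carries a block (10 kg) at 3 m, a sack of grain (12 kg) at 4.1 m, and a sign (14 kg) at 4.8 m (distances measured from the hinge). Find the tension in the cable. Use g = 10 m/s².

Choose the hinge as the axis so the unknown hinge reaction has zero arm there.
Block: 10 × 10 = 100 N down at 3 m → arm 3 m, τ = 100 × 3 = 300 N·m clockwise.
Sack of grain: 12 × 10 = 120 N down at 4.1 m → arm 4.1 m, τ = 120 × 4.1 = 492 N·m clockwise.
Sign: 14 × 10 = 140 N down at 4.8 m → arm 4.8 m, τ = 140 × 4.8 = 672 N·m clockwise.
Total clockwise load moment = 1464 N·m.
The cable tension T acts at 5 m; only its component perpendicular to the bar, T sinθ, produces torque. sin 37° = 0.6018.
Balancing moments: T × 5 × 0.6018 = 1464, giving T = 1464 / 3.009 = 487 N.

T ≈ 487 N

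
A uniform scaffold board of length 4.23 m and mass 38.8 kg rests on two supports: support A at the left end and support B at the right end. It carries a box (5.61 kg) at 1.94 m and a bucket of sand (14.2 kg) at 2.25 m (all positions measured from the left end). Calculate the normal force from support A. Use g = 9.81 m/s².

Take moments about support B.
Beam weight: 38.8 × 9.81 = 380.6 N down at 2.115 m → arm 2.115 m, τ = 380.6 × 2.115 = 805 N·m counterclockwise.
Box: 5.61 × 9.81 = 55.03 N down at 1.94 m → arm 2.29 m, τ = 55.03 × 2.29 = 126 N·m counterclockwise.
Bucket of sand: 14.2 × 9.81 = 139.3 N down at 2.25 m → arm 1.98 m, τ = 139.3 × 1.98 = 275.8 N·m counterclockwise.
Net load moment about support B = 1207 N·m counterclockwise.
Reaction R at support A is upward at 0 m, arm 4.23 m → moment R × 4.23 clockwise.
Balancing moments: R × 4.23 = 1207, giving R = 285 N.

R_A ≈ 285 N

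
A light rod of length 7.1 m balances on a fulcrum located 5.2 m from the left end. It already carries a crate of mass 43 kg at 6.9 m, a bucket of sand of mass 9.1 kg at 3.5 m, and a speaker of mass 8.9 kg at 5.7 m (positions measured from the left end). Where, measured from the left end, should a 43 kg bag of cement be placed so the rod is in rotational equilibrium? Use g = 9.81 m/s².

x ≈ 3.76 m from the left end

Choose the fulcrum (at 5.2 m from the left end) as the axis so the support reaction has zero arm there.
Crate: 43 × 9.81 = 421.8 N down at 6.9 m → arm 1.7 m, τ = 421.8 × 1.7 = 717.1 N·m clockwise.
Bucket of sand: 9.1 × 9.81 = 89.27 N down at 3.5 m → arm 1.7 m, τ = 89.27 × 1.7 = 151.8 N·m counterclockwise.
Speaker: 8.9 × 9.81 = 87.31 N down at 5.7 m → arm 0.5 m, τ = 87.31 × 0.5 = 43.66 N·m clockwise.
Net moment of existing loads = 609 N·m clockwise.
The bag of cement weighs 43 × 9.81 = 421.8 N and must supply an equal counterclockwise moment, so its lever arm about the fulcrum is 609 / 421.8 = 1.44 m.
That puts it at 5.2 − 1.44 = 3.76 m from the left end.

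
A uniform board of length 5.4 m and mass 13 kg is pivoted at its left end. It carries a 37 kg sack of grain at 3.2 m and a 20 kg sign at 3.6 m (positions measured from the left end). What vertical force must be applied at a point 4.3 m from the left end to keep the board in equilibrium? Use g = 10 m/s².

F ≈ 524 N

Take moments about the left end.
Beam weight: 13 × 10 = 130 N down at 2.7 m → arm 2.7 m, τ = 130 × 2.7 = 351 N·m clockwise.
Sack of grain: 37 × 10 = 370 N down at 3.2 m → arm 3.2 m, τ = 370 × 3.2 = 1184 N·m clockwise.
Sign: 20 × 10 = 200 N down at 3.6 m → arm 3.6 m, τ = 200 × 3.6 = 720 N·m clockwise.
Net moment of the loads = 2255 N·m clockwise.
The upward force F acts at a point 4.3 m from the left end, arm 4.3 m, giving F × 4.3 counterclockwise.
Setting net torque to zero: F × 4.3 = 2255 → F = 2255 / 4.3 = 524 N.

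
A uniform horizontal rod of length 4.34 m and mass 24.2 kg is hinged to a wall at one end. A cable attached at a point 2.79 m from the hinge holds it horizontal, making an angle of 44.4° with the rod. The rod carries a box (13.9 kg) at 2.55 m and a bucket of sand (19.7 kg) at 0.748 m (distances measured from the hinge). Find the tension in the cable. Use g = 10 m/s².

About the hinge:
Beam weight: 24.2 × 10 = 242 N down at 2.17 m → arm 2.17 m, τ = 242 × 2.17 = 525.1 N·m clockwise.
Box: 13.9 × 10 = 139 N down at 2.55 m → arm 2.55 m, τ = 139 × 2.55 = 354.4 N·m clockwise.
Bucket of sand: 19.7 × 10 = 197 N down at 0.748 m → arm 0.748 m, τ = 197 × 0.748 = 147.4 N·m clockwise.
Total clockwise load moment = 1027 N·m.
The cable tension T acts at 2.79 m; only its component perpendicular to the rod, T sinθ, produces torque. sin 44.4° = 0.6997.
Στ = 0 ⇒ T × 2.79 × 0.6997 = 1027 ⇒ T = 1027 / 1.952 = 526 N.

T ≈ 526 N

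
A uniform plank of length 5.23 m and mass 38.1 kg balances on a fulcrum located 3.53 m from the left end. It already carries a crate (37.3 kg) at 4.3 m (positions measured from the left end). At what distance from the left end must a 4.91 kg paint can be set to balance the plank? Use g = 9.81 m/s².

x ≈ 4.78 m from the left end

Taking torques about the fulcrum (at 3.53 m from the left end):
Beam weight: 38.1 × 9.81 = 373.8 N down at 2.615 m → arm 0.915 m, τ = 373.8 × 0.915 = 342 N·m counterclockwise.
Crate: 37.3 × 9.81 = 365.9 N down at 4.3 m → arm 0.77 m, τ = 365.9 × 0.77 = 281.7 N·m clockwise.
Net moment of existing loads = 60.3 N·m counterclockwise.
The paint can weighs 4.91 × 9.81 = 48.17 N and must supply an equal clockwise moment, so its lever arm about the fulcrum is 60.3 / 48.17 = 1.25 m.
That puts it at 3.53 + 1.25 = 4.78 m from the left end.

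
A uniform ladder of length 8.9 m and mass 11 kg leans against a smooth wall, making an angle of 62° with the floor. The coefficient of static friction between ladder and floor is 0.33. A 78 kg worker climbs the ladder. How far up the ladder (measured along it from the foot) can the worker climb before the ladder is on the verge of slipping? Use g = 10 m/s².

d ≈ 5.68 m

Take moments about the foot of the ladder.
Ladder weight 11×10 = 110 N acts at 4.45 m along the ladder; its horizontal arm is 4.45·cos62° = 2.089 m → τ = 229.8 N·m clockwise.
Worker weight 78×10 = 780 N at distance d → arm d·cos62° → τ = 780·d·0.4695 clockwise.
Wall normal N at the top has arm L sinθ = 7.858 m counterclockwise, so Στ = 0 gives N·7.858 = 229.8 + 366.2·d.
ΣFy = 0 ⇒ N_floor = 890 N, so the maximum friction is μ_s·N_floor = 0.33×890 = 293.7 N. ΣFx = 0 ⇒ N_wall = f, so at the slipping point N = 293.7 N.
Substituting: 293.7×7.858 = 229.8 + 366.2·d ⇒ d = (2308 − 229.8) / 366.2 = 5.68 m.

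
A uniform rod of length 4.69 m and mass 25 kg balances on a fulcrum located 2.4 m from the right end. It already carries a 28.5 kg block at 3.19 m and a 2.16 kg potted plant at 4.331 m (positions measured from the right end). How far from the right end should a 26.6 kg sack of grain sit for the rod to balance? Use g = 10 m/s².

About the fulcrum (at 2.4 m from the right end):
Beam weight: 25 × 10 = 250 N down at 2.345 m → arm 0.055 m, τ = 250 × 0.055 = 13.75 N·m clockwise.
Block: 28.5 × 10 = 285 N down at 3.19 m → arm 0.79 m, τ = 285 × 0.79 = 225.2 N·m counterclockwise.
Potted plant: 2.16 × 10 = 21.6 N down at 4.331 m → arm 1.931 m, τ = 21.6 × 1.931 = 41.71 N·m counterclockwise.
Net moment of existing loads = 253.2 N·m counterclockwise.
The sack of grain weighs 26.6 × 10 = 266 N and must supply an equal clockwise moment, so its lever arm about the fulcrum is 253.2 / 266 = 0.952 m.
That puts it at 2.4 − 0.952 = 1.45 m from the right end.

x ≈ 1.45 m from the right end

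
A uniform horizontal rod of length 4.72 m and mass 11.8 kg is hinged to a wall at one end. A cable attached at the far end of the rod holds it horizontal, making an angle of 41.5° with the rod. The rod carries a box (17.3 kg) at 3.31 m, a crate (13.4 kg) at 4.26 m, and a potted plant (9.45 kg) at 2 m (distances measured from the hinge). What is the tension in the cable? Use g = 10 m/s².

T ≈ 515 N

Take moments about the hinge.
Beam weight: 11.8 × 10 = 118 N down at 2.36 m → arm 2.36 m, τ = 118 × 2.36 = 278.5 N·m clockwise.
Box: 17.3 × 10 = 173 N down at 3.31 m → arm 3.31 m, τ = 173 × 3.31 = 572.6 N·m clockwise.
Crate: 13.4 × 10 = 134 N down at 4.26 m → arm 4.26 m, τ = 134 × 4.26 = 570.8 N·m clockwise.
Potted plant: 9.45 × 10 = 94.5 N down at 2 m → arm 2 m, τ = 94.5 × 2 = 189 N·m clockwise.
Total clockwise load moment = 1611 N·m.
The cable tension T acts at 4.72 m; only its component perpendicular to the rod, T sinθ, produces torque. sin 41.5° = 0.6626.
For rotational equilibrium, T × 4.72 × 0.6626 = 1611, so T = 1611 / 3.127 = 515 N.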